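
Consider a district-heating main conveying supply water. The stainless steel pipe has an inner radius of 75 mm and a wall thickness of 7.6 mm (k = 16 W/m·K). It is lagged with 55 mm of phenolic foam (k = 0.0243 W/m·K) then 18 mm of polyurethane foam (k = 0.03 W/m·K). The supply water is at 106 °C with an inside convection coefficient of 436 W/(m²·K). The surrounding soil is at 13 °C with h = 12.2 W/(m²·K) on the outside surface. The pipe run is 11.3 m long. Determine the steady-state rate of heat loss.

Q ≈ 257 W

For a radial system each layer contributes R = ln(r_out/r_in)/(2πkL); films add R = 1/(hA).
R_inner film = 1/(h_i·2πr₁L) = 1/(436×2π×0.075×11.3) = 4.307×10^-4 K/W
R_stainless steel pipe wall = ln(82.6/75)/(2π×16×11.3) = 8.497×10^-5 K/W
R_phenolic foam = ln(137.6/82.6)/(2π×0.0243×11.3) = 0.2958 K/W
R_polyurethane foam = ln(155.6/137.6)/(2π×0.03×11.3) = 0.05772 K/W
R_outer film = 1/(h_o·2πr_oL) = 1/(12.2×2π×0.1556×11.3) = 0.007419 K/W
R_total = 0.3615 K/W
Q = ΔT/R_total = 93/0.3615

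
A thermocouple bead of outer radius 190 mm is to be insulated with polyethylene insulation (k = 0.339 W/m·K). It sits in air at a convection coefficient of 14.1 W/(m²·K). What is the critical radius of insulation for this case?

r_cr ≈ 48.1 mm

For a sphere r_cr = 2k/h = 2×0.339/14.1
r_cr = 48.1 mm; since the bare radius (190 mm) is above r_cr, any added insulation will reduce heat loss.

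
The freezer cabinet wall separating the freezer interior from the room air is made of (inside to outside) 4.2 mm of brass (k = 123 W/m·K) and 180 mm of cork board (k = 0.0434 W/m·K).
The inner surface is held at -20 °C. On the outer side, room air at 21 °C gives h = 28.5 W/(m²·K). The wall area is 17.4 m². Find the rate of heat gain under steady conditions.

Q ≈ 171 W

Using the resistance-network approach (series):
R_brass = L/(kA) = 0.0042/(123×17.4) = 1.962×10^-6 K/W
R_cork board = L/(kA) = 0.18/(0.0434×17.4) = 0.2384 K/W
R_outer film = 1/(h_o·A) = 1/(28.5×17.4) = 0.002017 K/W
R_total = 0.2404 K/W
Q = ΔT / R_total = 41 / 0.2404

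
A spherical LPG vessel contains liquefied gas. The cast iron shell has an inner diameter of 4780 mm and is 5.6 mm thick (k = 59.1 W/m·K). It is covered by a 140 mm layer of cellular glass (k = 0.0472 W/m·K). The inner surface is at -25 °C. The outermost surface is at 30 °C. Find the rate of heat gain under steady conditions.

For a spherical shell R = (1/r₁ − 1/r₂)/(4πk); film R = 1/(h·4πr²). In series:
R_cast iron shell = (1/2.39 − 1/2.3956)/(4π×59.1) = 1.317×10^-6 K/W
R_cellular glass = (1/2.3956 − 1/2.5356)/(4π×0.0472) = 0.03886 K/W
R_total = 0.03886 K/W
Q = ΔT/R_total = 55/0.03886

Q ≈ 1420 W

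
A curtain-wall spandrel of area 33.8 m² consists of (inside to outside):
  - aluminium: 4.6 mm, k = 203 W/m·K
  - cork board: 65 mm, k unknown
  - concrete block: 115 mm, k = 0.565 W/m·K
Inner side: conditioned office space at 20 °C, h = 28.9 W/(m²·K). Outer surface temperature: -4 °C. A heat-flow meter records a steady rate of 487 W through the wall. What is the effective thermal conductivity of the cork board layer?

k ≈ 0.0455 W/(m·K)

Thermal resistances in series:
R_inner film = 1/(h_i·A) = 1/(28.9×33.8) = 0.001024 K/W
R_aluminium = L/(kA) = 0.0046/(203×33.8) = 6.704×10^-7 K/W
R_concrete block = L/(kA) = 0.115/(0.565×33.8) = 0.006022 K/W
Sum of known resistances R_other = 0.007046 K/W
Total R = ΔT/Q = 24/487 = 0.04928 K/W
R_cork board = R_total − R_other = 0.04224 K/W
k = L/(R·A) = 0.065/(0.04224×33.8)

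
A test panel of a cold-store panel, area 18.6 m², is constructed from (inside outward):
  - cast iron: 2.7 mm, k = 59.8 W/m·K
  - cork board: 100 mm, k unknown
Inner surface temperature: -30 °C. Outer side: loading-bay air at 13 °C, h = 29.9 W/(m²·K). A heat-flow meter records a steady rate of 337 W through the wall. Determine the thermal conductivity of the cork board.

Model the wall as resistances in series:
R_cast iron = L/(kA) = 0.0027/(59.8×18.6) = 2.427×10^-6 K/W
R_outer film = 1/(h_o·A) = 1/(29.9×18.6) = 0.001798 K/W
Sum of known resistances R_other = 0.001801 K/W
Total R = ΔT/Q = 43/337 = 0.1276 K/W
R_cork board = R_total − R_other = 0.1258 K/W
k = L/(R·A) = 0.1/(0.1258×18.6)

k ≈ 0.0427 W/(m·K)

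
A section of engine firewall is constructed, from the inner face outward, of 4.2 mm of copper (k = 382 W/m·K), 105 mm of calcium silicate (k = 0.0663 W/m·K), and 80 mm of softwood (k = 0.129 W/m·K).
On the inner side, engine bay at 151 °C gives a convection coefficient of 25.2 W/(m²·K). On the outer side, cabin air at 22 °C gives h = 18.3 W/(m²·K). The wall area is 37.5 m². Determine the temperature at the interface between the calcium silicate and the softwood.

Using the resistance-network approach (series):
R_inner film = 1/(h_i·A) = 1/(25.2×37.5) = 0.001058 K/W
R_copper = L/(kA) = 0.0042/(382×37.5) = 2.932×10^-7 K/W
R_calcium silicate = L/(kA) = 0.105/(0.0663×37.5) = 0.04223 K/W
R_softwood = L/(kA) = 0.08/(0.129×37.5) = 0.01654 K/W
R_outer film = 1/(h_o·A) = 1/(18.3×37.5) = 0.001457 K/W
R_total = 0.06129 K/W;  Q = ΔT/R_total = 129/0.06129 = 2105 W
T_interface = T_inner − Q·ΣR(inner→interface) = 151 − 2100×0.04329

T ≈ 59.9 °C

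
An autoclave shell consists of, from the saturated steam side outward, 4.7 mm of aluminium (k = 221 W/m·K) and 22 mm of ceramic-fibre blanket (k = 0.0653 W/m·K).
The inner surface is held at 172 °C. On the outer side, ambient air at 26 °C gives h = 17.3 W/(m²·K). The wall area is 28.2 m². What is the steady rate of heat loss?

Treating each layer as a thermal resistance in series:
R_aluminium = L/(kA) = 0.0047/(221×28.2) = 7.541×10^-7 K/W
R_ceramic-fibre blanket = L/(kA) = 0.022/(0.0653×28.2) = 0.01195 K/W
R_outer film = 1/(h_o·A) = 1/(17.3×28.2) = 0.00205 K/W
R_total = 0.014 K/W
Q = ΔT / R_total = 146 / 0.014

Q ≈ 10400 W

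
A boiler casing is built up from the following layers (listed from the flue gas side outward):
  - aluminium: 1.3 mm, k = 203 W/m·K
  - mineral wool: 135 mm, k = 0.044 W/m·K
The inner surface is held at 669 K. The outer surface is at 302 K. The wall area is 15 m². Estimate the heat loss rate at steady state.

Thermal resistances in series:
R_aluminium = L/(kA) = 0.0013/(203×15) = 4.269×10^-7 K/W
R_mineral wool = L/(kA) = 0.135/(0.044×15) = 0.2045 K/W
R_total = 0.2045 K/W
Q = ΔT / R_total = 367 / 0.2045

Q ≈ 1790 W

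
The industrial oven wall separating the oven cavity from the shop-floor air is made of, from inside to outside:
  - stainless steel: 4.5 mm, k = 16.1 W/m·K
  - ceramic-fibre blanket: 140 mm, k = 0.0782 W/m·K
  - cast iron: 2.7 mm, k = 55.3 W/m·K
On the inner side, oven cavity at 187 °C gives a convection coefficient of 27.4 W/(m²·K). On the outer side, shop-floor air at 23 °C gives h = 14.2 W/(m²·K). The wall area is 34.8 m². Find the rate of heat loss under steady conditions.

Q ≈ 3010 W

Treating each layer as a thermal resistance in series:
R_inner film = 1/(h_i·A) = 1/(27.4×34.8) = 0.001049 K/W
R_stainless steel = L/(kA) = 0.0045/(16.1×34.8) = 8.032×10^-6 K/W
R_ceramic-fibre blanket = L/(kA) = 0.14/(0.0782×34.8) = 0.05144 K/W
R_cast iron = L/(kA) = 0.0027/(55.3×34.8) = 1.403×10^-6 K/W
R_outer film = 1/(h_o·A) = 1/(14.2×34.8) = 0.002024 K/W
R_total = 0.05453 K/W
Q = ΔT / R_total = 164 / 0.05453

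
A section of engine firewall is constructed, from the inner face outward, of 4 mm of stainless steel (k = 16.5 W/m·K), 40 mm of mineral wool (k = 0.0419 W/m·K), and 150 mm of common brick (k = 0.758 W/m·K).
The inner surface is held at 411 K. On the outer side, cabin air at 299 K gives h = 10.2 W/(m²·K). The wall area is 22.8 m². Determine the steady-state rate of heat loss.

Q ≈ 2040 W

Thermal resistances in series:
R_stainless steel = L/(kA) = 0.004/(16.5×22.8) = 1.063×10^-5 K/W
R_mineral wool = L/(kA) = 0.04/(0.0419×22.8) = 0.04187 K/W
R_common brick = L/(kA) = 0.15/(0.758×22.8) = 0.008679 K/W
R_outer film = 1/(h_o·A) = 1/(10.2×22.8) = 0.0043 K/W
R_total = 0.05486 K/W
Q = ΔT / R_total = 112 / 0.05486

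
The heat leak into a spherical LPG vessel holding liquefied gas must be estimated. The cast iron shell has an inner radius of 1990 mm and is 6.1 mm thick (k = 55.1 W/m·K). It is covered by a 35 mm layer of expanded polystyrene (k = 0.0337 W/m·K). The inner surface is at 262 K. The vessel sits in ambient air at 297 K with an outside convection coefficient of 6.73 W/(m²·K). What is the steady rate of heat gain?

Q ≈ 1510 W

Each spherical layer contributes R = (1/r_i − 1/r_o)/(4πk):
R_cast iron shell = (1/1.99 − 1/1.9961)/(4π×55.1) = 2.218×10^-6 K/W
R_expanded polystyrene = (1/1.9961 − 1/2.0311)/(4π×0.0337) = 0.02039 K/W
R_outer film = 1/(h·4πr_o²) = 1/(6.73×4π×2.0311²) = 0.002866 K/W
R_total = 0.02325 K/W
Q = ΔT/R_total = 35/0.02325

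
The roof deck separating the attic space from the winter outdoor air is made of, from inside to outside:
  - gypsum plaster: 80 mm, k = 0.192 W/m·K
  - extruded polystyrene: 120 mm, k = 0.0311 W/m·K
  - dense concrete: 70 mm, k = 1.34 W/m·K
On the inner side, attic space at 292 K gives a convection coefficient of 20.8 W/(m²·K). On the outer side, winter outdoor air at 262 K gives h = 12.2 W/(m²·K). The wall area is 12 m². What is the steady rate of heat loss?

Q ≈ 80.8 W

Thermal resistances in series:
R_inner film = 1/(h_i·A) = 1/(20.8×12) = 0.004006 K/W
R_gypsum plaster = L/(kA) = 0.08/(0.192×12) = 0.03472 K/W
R_extruded polystyrene = L/(kA) = 0.12/(0.0311×12) = 0.3215 K/W
R_dense concrete = L/(kA) = 0.07/(1.34×12) = 0.004353 K/W
R_outer film = 1/(h_o·A) = 1/(12.2×12) = 0.006831 K/W
R_total = 0.3715 K/W
Q = ΔT / R_total = 30 / 0.3715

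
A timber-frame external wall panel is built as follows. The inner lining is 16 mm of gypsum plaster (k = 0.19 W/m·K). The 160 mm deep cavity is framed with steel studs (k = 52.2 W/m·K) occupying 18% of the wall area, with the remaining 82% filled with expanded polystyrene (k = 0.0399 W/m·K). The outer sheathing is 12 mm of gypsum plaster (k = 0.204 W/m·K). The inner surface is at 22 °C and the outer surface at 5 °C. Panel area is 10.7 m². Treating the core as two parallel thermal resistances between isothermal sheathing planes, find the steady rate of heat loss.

Sheathing layers in series; stud and cavity paths in parallel between them.
R_inner = 0.016/(0.19×10.7) = 0.00787 K/W
R_stud  = 0.16/(52.2×0.18×10.7) = 0.001591 K/W
R_cav   = 0.16/(0.0399×0.82×10.7) = 0.457 K/W
1/R_core = 1/R_stud + 1/R_cav → R_core = 0.001586 K/W
R_outer = 0.012/(0.204×10.7) = 0.005498 K/W
R_total = 0.01495 K/W
Q = ΔT/R_total = 17/0.01495

Q ≈ 1140 W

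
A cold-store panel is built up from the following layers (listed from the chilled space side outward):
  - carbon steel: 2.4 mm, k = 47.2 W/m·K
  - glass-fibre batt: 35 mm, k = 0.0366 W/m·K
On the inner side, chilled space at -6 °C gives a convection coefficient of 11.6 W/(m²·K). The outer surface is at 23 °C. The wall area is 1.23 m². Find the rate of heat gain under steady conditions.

Model the wall as resistances in series:
R_inner film = 1/(h_i·A) = 1/(11.6×1.23) = 0.07009 K/W
R_carbon steel = L/(kA) = 0.0024/(47.2×1.23) = 4.134×10^-5 K/W
R_glass-fibre batt = L/(kA) = 0.035/(0.0366×1.23) = 0.7775 K/W
R_total = 0.8476 K/W
Q = ΔT / R_total = 29 / 0.8476

Q ≈ 34.2 W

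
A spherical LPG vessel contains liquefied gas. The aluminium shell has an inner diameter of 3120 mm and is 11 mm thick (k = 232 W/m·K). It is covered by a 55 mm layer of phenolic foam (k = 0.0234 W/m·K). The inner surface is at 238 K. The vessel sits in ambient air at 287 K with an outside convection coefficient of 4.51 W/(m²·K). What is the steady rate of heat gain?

Spherical conduction: R = (1/r_in − 1/r_out)/(4πk) per layer; series-sum.
R_aluminium shell = (1/1.56 − 1/1.571)/(4π×232) = 1.54×10^-6 K/W
R_phenolic foam = (1/1.571 − 1/1.626)/(4π×0.0234) = 0.07322 K/W
R_outer film = 1/(h·4πr_o²) = 1/(4.51×4π×1.626²) = 0.006674 K/W
R_total = 0.0799 K/W
Q = ΔT/R_total = 49/0.0799

Q ≈ 613 W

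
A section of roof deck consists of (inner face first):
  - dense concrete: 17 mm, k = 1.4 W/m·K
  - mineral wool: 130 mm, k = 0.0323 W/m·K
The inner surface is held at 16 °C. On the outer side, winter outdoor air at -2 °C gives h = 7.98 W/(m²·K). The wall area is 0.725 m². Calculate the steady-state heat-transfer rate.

Using the resistance-network approach (series):
R_dense concrete = L/(kA) = 0.017/(1.4×0.725) = 0.01675 K/W
R_mineral wool = L/(kA) = 0.13/(0.0323×0.725) = 5.551 K/W
R_outer film = 1/(h_o·A) = 1/(7.98×0.725) = 0.1728 K/W
R_total = 5.741 K/W
Q = ΔT / R_total = 18 / 5.741

Q ≈ 3.14 W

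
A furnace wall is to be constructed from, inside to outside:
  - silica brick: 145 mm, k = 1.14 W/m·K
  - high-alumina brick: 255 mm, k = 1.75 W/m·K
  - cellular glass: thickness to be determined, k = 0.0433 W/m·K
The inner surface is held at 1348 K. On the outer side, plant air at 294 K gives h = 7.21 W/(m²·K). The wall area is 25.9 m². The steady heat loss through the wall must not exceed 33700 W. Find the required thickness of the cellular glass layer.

L ≈ 17.3 mm

Thermal resistances in series:
R_silica brick = L/(kA) = 0.145/(1.14×25.9) = 0.004911 K/W
R_high-alumina brick = L/(kA) = 0.255/(1.75×25.9) = 0.005626 K/W
R_outer film = 1/(h_o·A) = 1/(7.21×25.9) = 0.005355 K/W
Sum of the known resistances R_other = 0.01589 K/W
Required total resistance R_tot = ΔT/Q_allow = 1054/33700 = 0.03128 K/W
R_cellular glass = R_tot − R_other = 0.01538 K/W
L = R·k·A = 0.01538×0.0433×25.9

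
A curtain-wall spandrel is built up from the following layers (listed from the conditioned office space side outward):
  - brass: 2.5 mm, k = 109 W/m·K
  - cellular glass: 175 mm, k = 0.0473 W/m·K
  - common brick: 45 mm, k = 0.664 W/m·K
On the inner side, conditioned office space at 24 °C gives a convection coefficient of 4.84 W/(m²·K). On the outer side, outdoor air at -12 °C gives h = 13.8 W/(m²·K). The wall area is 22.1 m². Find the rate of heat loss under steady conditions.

Treating each layer as a thermal resistance in series:
R_inner film = 1/(h_i·A) = 1/(4.84×22.1) = 0.009349 K/W
R_brass = L/(kA) = 0.0025/(109×22.1) = 1.038×10^-6 K/W
R_cellular glass = L/(kA) = 0.175/(0.0473×22.1) = 0.1674 K/W
R_common brick = L/(kA) = 0.045/(0.664×22.1) = 0.003067 K/W
R_outer film = 1/(h_o·A) = 1/(13.8×22.1) = 0.003279 K/W
R_total = 0.1831 K/W
Q = ΔT / R_total = 36 / 0.1831

Q ≈ 197 W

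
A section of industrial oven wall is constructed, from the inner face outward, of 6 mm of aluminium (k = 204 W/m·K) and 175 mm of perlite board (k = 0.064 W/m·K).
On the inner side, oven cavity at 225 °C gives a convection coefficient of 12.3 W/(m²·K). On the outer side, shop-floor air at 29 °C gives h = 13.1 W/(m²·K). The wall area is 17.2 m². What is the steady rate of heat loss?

Treating each layer as a thermal resistance in series:
R_inner film = 1/(h_i·A) = 1/(12.3×17.2) = 0.004727 K/W
R_aluminium = L/(kA) = 0.006/(204×17.2) = 1.71×10^-6 K/W
R_perlite board = L/(kA) = 0.175/(0.064×17.2) = 0.159 K/W
R_outer film = 1/(h_o·A) = 1/(13.1×17.2) = 0.004438 K/W
R_total = 0.1681 K/W
Q = ΔT / R_total = 196 / 0.1681

Q ≈ 1170 W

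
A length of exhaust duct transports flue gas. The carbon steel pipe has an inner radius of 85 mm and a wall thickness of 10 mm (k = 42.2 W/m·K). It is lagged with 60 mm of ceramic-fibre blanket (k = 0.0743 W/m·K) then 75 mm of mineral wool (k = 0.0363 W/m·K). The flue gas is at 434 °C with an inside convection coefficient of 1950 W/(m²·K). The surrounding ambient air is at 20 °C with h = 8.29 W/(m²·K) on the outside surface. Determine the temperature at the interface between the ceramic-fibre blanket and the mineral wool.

T ≈ 282 °C

Treating each annulus and film as a series resistance:
R_inner film = 1/(h_i·2πr₁L) = 1/(1950×2π×0.085×1) = 9.602×10^-4 K/W
R_carbon steel pipe wall = ln(95/85)/(2π×42.2×1) = 4.195×10^-4 K/W
R_ceramic-fibre blanket = ln(155/95)/(2π×0.0743×1) = 1.049 K/W
R_mineral wool = ln(230/155)/(2π×0.0363×1) = 1.73 K/W
R_outer film = 1/(h_o·2πr_oL) = 1/(8.29×2π×0.23×1) = 0.08347 K/W
R_total = 2.864 K/W
Q = ΔT/R_total = 414/2.864
Q = 145 W/m
T_interface = T_inner − Q·ΣR(inner→interface) = 434 − 145×1.05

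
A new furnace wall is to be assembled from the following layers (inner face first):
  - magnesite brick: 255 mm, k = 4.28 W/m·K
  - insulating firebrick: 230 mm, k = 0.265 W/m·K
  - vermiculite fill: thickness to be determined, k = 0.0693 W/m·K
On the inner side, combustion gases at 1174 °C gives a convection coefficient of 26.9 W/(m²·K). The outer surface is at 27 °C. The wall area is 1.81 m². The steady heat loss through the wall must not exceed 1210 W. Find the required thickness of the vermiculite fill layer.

Using the resistance-network approach (series):
R_inner film = 1/(h_i·A) = 1/(26.9×1.81) = 0.02054 K/W
R_magnesite brick = L/(kA) = 0.255/(4.28×1.81) = 0.03292 K/W
R_insulating firebrick = L/(kA) = 0.23/(0.265×1.81) = 0.4795 K/W
Sum of the known resistances R_other = 0.533 K/W
Required total resistance R_tot = ΔT/Q_allow = 1147/1210 = 0.9479 K/W
R_vermiculite fill = R_tot − R_other = 0.415 K/W
L = R·k·A = 0.415×0.0693×1.81

L ≈ 52 mm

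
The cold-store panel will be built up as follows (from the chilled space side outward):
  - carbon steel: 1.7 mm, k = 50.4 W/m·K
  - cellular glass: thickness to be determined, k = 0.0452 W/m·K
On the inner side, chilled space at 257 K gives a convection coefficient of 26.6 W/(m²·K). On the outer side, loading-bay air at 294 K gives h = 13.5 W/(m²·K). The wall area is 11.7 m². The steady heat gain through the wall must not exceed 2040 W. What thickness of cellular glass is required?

Thermal resistances in series:
R_inner film = 1/(h_i·A) = 1/(26.6×11.7) = 0.003213 K/W
R_carbon steel = L/(kA) = 0.0017/(50.4×11.7) = 2.883×10^-6 K/W
R_outer film = 1/(h_o·A) = 1/(13.5×11.7) = 0.006331 K/W
Sum of the known resistances R_other = 0.009547 K/W
Required total resistance R_tot = ΔT/Q_allow = 37/2040 = 0.01814 K/W
R_cellular glass = R_tot − R_other = 0.00859 K/W
L = R·k·A = 0.00859×0.0452×11.7

L ≈ 4.54 mm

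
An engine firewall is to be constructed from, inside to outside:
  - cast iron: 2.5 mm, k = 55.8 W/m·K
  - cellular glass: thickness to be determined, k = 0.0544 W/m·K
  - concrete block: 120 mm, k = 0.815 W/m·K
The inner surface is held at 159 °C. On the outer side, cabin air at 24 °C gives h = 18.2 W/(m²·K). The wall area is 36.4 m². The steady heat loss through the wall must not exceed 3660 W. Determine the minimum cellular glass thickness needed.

L ≈ 62 mm

Series thermal resistances:
R_cast iron = L/(kA) = 0.0025/(55.8×36.4) = 1.231×10^-6 K/W
R_concrete block = L/(kA) = 0.12/(0.815×36.4) = 0.004045 K/W
R_outer film = 1/(h_o·A) = 1/(18.2×36.4) = 0.001509 K/W
Sum of the known resistances R_other = 0.005556 K/W
Required total resistance R_tot = ΔT/Q_allow = 135/3660 = 0.03689 K/W
R_cellular glass = R_tot − R_other = 0.03133 K/W
L = R·k·A = 0.03133×0.0544×36.4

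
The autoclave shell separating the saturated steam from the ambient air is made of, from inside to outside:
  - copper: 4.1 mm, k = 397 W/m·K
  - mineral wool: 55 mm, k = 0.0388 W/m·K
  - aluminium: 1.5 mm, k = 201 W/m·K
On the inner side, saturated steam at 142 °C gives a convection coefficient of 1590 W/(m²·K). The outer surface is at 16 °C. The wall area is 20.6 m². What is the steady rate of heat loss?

Q ≈ 1830 W

Using the resistance-network approach (series):
R_inner film = 1/(h_i·A) = 1/(1590×20.6) = 3.053×10^-5 K/W
R_copper = L/(kA) = 0.0041/(397×20.6) = 5.013×10^-7 K/W
R_mineral wool = L/(kA) = 0.055/(0.0388×20.6) = 0.06881 K/W
R_aluminium = L/(kA) = 0.0015/(201×20.6) = 3.623×10^-7 K/W
R_total = 0.06884 K/W
Q = ΔT / R_total = 126 / 0.06884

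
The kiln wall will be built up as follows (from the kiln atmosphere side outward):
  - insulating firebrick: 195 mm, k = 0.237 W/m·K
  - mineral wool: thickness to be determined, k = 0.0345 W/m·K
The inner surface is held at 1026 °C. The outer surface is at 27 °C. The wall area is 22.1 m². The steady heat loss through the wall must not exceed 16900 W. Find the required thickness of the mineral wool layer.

L ≈ 16.7 mm

Series thermal resistances:
R_insulating firebrick = L/(kA) = 0.195/(0.237×22.1) = 0.03723 K/W
Sum of the known resistances R_other = 0.03723 K/W
Required total resistance R_tot = ΔT/Q_allow = 999/16900 = 0.05911 K/W
R_mineral wool = R_tot − R_other = 0.02188 K/W
L = R·k·A = 0.02188×0.0345×22.1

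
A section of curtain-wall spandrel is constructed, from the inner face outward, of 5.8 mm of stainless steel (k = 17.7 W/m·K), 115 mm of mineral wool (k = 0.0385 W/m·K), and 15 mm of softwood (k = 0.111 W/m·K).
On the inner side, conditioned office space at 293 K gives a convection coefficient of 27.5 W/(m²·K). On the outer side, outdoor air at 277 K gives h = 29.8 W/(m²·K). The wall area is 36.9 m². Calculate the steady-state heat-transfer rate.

Model the wall as resistances in series:
R_inner film = 1/(h_i·A) = 1/(27.5×36.9) = 9.855×10^-4 K/W
R_stainless steel = L/(kA) = 0.0058/(17.7×36.9) = 8.88×10^-6 K/W
R_mineral wool = L/(kA) = 0.115/(0.0385×36.9) = 0.08095 K/W
R_softwood = L/(kA) = 0.015/(0.111×36.9) = 0.003662 K/W
R_outer film = 1/(h_o·A) = 1/(29.8×36.9) = 9.094×10^-4 K/W
R_total = 0.08651 K/W
Q = ΔT / R_total = 16 / 0.08651

Q ≈ 185 W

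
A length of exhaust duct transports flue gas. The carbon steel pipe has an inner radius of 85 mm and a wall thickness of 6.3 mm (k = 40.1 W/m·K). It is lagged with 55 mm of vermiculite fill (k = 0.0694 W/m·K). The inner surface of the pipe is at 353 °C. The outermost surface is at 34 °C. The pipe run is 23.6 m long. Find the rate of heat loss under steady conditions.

Cylindrical conduction, so R = ln(r₂/r₁)/(2πkL) per layer, in series:
R_carbon steel pipe wall = ln(91.3/85)/(2π×40.1×23.6) = 1.202×10^-5 K/W
R_vermiculite fill = ln(146.3/91.3)/(2π×0.0694×23.6) = 0.04582 K/W
R_total = 0.04583 K/W
Q = ΔT/R_total = 319/0.04583

Q ≈ 6960 W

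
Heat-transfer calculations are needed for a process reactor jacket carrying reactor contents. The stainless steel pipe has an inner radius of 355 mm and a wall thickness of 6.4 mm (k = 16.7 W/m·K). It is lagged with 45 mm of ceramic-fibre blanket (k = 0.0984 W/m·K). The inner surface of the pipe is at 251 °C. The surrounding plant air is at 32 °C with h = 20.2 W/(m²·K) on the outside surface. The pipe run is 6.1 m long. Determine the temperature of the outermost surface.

Treating each annulus and film as a series resistance:
R_stainless steel pipe wall = ln(361.4/355)/(2π×16.7×6.1) = 2.792×10^-5 K/W
R_ceramic-fibre blanket = ln(406.4/361.4)/(2π×0.0984×6.1) = 0.03112 K/W
R_outer film = 1/(h_o·2πr_oL) = 1/(20.2×2π×0.4064×6.1) = 0.003178 K/W
R_total = 0.03432 K/W
Q = ΔT/R_total = 219/0.03432
Q = 6380 W
T_interface = T_inner − Q·ΣR(inner→interface) = 251 − 6380×0.03114

T ≈ 52.3 °C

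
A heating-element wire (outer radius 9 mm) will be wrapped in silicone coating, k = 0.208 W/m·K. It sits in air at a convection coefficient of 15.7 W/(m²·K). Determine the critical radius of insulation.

r_cr ≈ 13.2 mm

For a cylinder r_cr = k/h = 0.208/15.7
r_cr = 13.2 mm; since the bare radius (9 mm) is below r_cr, adding a thin layer of insulation will *increase* heat loss.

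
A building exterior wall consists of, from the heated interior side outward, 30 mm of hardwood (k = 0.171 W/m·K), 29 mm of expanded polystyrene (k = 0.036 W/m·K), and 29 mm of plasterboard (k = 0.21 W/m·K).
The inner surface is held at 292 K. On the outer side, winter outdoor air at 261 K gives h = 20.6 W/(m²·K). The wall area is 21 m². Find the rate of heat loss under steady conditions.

Q ≈ 558 W

Using the resistance-network approach (series):
R_hardwood = L/(kA) = 0.03/(0.171×21) = 0.008354 K/W
R_expanded polystyrene = L/(kA) = 0.029/(0.036×21) = 0.03836 K/W
R_plasterboard = L/(kA) = 0.029/(0.21×21) = 0.006576 K/W
R_outer film = 1/(h_o·A) = 1/(20.6×21) = 0.002312 K/W
R_total = 0.0556 K/W
Q = ΔT / R_total = 31 / 0.0556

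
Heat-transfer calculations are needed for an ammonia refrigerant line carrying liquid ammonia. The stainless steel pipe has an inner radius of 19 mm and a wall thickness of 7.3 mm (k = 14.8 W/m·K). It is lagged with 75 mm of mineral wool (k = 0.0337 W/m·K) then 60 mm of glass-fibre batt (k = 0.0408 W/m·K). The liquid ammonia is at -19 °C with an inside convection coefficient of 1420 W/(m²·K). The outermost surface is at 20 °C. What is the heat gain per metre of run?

Per-layer cylindrical resistances, series-summed:
R_inner film = 1/(h_i·2πr₁L) = 1/(1420×2π×0.019×1) = 0.005899 K/W
R_stainless steel pipe wall = ln(26.3/19)/(2π×14.8×1) = 0.003496 K/W
R_mineral wool = ln(101.3/26.3)/(2π×0.0337×1) = 6.369 K/W
R_glass-fibre batt = ln(161.3/101.3)/(2π×0.0408×1) = 1.815 K/W
R_total = 8.193 K/W
Q = ΔT/R_total = 39/8.193

q′ ≈ 4.76 W/m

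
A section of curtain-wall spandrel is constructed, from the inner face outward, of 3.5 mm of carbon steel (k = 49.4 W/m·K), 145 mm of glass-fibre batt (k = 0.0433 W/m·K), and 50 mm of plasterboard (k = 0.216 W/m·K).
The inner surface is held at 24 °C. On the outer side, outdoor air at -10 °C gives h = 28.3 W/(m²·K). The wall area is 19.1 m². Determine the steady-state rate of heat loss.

Q ≈ 180 W

Series thermal resistances:
R_carbon steel = L/(kA) = 0.0035/(49.4×19.1) = 3.709×10^-6 K/W
R_glass-fibre batt = L/(kA) = 0.145/(0.0433×19.1) = 0.1753 K/W
R_plasterboard = L/(kA) = 0.05/(0.216×19.1) = 0.01212 K/W
R_outer film = 1/(h_o·A) = 1/(28.3×19.1) = 0.00185 K/W
R_total = 0.1893 K/W
Q = ΔT / R_total = 34 / 0.1893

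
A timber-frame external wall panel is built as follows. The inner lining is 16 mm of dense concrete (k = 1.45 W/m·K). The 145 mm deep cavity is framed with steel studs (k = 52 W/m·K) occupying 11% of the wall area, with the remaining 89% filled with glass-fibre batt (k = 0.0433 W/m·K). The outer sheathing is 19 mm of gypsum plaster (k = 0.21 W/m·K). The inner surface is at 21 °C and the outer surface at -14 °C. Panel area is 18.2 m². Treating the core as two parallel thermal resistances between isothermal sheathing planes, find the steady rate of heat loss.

Q ≈ 5030 W

Sheathing layers in series; stud and cavity paths in parallel between them.
R_inner = 0.016/(1.45×18.2) = 6.063×10^-4 K/W
R_stud  = 0.145/(52×0.11×18.2) = 0.001393 K/W
R_cav   = 0.145/(0.0433×0.89×18.2) = 0.2067 K/W
1/R_core = 1/R_stud + 1/R_cav → R_core = 0.001384 K/W
R_outer = 0.019/(0.21×18.2) = 0.004971 K/W
R_total = 0.006961 K/W
Q = ΔT/R_total = 35/0.006961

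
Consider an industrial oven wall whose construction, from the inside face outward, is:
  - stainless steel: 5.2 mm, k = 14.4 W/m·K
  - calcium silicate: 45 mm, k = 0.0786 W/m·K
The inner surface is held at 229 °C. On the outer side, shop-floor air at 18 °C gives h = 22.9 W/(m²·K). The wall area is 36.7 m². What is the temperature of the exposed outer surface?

T ≈ 32.9 °C

Series thermal resistances:
R_stainless steel = L/(kA) = 0.0052/(14.4×36.7) = 9.84×10^-6 K/W
R_calcium silicate = L/(kA) = 0.045/(0.0786×36.7) = 0.0156 K/W
R_outer film = 1/(h_o·A) = 1/(22.9×36.7) = 0.00119 K/W
R_total = 0.0168 K/W;  Q = ΔT/R_total = 211/0.0168 = 12560 W
T_interface = T_inner − Q·ΣR(inner→interface) = 229 − 12600×0.01561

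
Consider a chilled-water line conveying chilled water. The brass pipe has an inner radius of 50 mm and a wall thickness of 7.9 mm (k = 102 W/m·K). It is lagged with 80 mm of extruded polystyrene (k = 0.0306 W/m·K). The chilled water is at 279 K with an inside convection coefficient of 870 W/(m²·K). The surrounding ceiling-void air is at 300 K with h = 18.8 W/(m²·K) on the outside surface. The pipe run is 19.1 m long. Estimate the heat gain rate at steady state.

Cylindrical conduction, so R = ln(r₂/r₁)/(2πkL) per layer, in series:
R_inner film = 1/(h_i·2πr₁L) = 1/(870×2π×0.05×19.1) = 1.916×10^-4 K/W
R_brass pipe wall = ln(57.9/50)/(2π×102×19.1) = 1.198×10^-5 K/W
R_extruded polystyrene = ln(137.9/57.9)/(2π×0.0306×19.1) = 0.2363 K/W
R_outer film = 1/(h_o·2πr_oL) = 1/(18.8×2π×0.1379×19.1) = 0.003214 K/W
R_total = 0.2397 K/W
Q = ΔT/R_total = 21/0.2397

Q ≈ 87.6 W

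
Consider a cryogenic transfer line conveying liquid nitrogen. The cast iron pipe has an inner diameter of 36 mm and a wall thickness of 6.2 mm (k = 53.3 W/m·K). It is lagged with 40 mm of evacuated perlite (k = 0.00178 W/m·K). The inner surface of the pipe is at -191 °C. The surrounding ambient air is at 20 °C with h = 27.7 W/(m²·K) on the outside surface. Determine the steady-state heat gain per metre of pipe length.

q′ ≈ 2.42 W/m

Cylindrical conduction, so R = ln(r₂/r₁)/(2πkL) per layer, in series:
R_cast iron pipe wall = ln(24.2/18)/(2π×53.3×1) = 8.838×10^-4 K/W
R_evacuated perlite = ln(64.2/24.2)/(2π×0.00178×1) = 87.24 K/W
R_outer film = 1/(h_o·2πr_oL) = 1/(27.7×2π×0.0642×1) = 0.0895 K/W
R_total = 87.33 K/W
Q = ΔT/R_total = 211/87.33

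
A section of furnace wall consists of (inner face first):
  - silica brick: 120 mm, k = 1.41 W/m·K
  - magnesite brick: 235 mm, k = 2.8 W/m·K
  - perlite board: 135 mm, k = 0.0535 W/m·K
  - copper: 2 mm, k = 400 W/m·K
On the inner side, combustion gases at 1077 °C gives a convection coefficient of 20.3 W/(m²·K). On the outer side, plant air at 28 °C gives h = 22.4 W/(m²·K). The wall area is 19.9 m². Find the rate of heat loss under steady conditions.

Series thermal resistances:
R_inner film = 1/(h_i·A) = 1/(20.3×19.9) = 0.002475 K/W
R_silica brick = L/(kA) = 0.12/(1.41×19.9) = 0.004277 K/W
R_magnesite brick = L/(kA) = 0.235/(2.8×19.9) = 0.004218 K/W
R_perlite board = L/(kA) = 0.135/(0.0535×19.9) = 0.1268 K/W
R_copper = L/(kA) = 0.002/(400×19.9) = 2.513×10^-7 K/W
R_outer film = 1/(h_o·A) = 1/(22.4×19.9) = 0.002243 K/W
R_total = 0.14 K/W
Q = ΔT / R_total = 1049 / 0.14

Q ≈ 7490 W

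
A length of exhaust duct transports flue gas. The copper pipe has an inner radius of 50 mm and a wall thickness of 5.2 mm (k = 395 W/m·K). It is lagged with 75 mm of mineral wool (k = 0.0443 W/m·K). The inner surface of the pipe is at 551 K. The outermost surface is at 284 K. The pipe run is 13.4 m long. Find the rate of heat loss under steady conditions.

Q ≈ 1160 W

Cylindrical conduction, so R = ln(r₂/r₁)/(2πkL) per layer, in series:
R_copper pipe wall = ln(55.2/50)/(2π×395×13.4) = 2.975×10^-6 K/W
R_mineral wool = ln(130.2/55.2)/(2π×0.0443×13.4) = 0.2301 K/W
R_total = 0.2301 K/W
Q = ΔT/R_total = 267/0.2301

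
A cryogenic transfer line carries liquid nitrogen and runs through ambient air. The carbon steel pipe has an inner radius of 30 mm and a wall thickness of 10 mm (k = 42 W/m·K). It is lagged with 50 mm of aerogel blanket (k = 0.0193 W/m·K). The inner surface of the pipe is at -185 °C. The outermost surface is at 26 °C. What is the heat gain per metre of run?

q′ ≈ 31.5 W/m

Per-layer cylindrical resistances, series-summed:
R_carbon steel pipe wall = ln(40/30)/(2π×42×1) = 0.00109 K/W
R_aerogel blanket = ln(90/40)/(2π×0.0193×1) = 6.687 K/W
R_total = 6.688 K/W
Q = ΔT/R_total = 211/6.688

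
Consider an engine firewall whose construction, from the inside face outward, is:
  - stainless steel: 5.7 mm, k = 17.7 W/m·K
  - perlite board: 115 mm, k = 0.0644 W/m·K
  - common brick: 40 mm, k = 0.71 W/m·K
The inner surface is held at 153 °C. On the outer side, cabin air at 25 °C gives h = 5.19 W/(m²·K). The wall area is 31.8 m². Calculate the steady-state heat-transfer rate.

Treating each layer as a thermal resistance in series:
R_stainless steel = L/(kA) = 0.0057/(17.7×31.8) = 1.013×10^-5 K/W
R_perlite board = L/(kA) = 0.115/(0.0644×31.8) = 0.05615 K/W
R_common brick = L/(kA) = 0.04/(0.71×31.8) = 0.001772 K/W
R_outer film = 1/(h_o·A) = 1/(5.19×31.8) = 0.006059 K/W
R_total = 0.064 K/W
Q = ΔT / R_total = 128 / 0.064

Q ≈ 2000 W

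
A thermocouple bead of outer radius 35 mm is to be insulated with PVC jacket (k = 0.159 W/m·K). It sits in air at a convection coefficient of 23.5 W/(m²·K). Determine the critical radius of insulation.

For a sphere r_cr = 2k/h = 2×0.159/23.5
r_cr = 13.5 mm; since the bare radius (35 mm) is above r_cr, any added insulation will reduce heat loss.

r_cr ≈ 13.5 mm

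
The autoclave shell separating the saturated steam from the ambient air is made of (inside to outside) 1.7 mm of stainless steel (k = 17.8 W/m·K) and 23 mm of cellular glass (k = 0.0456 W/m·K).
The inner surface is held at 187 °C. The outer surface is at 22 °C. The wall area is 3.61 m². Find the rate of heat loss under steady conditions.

Q ≈ 1180 W

Using the resistance-network approach (series):
R_stainless steel = L/(kA) = 0.0017/(17.8×3.61) = 2.646×10^-5 K/W
R_cellular glass = L/(kA) = 0.023/(0.0456×3.61) = 0.1397 K/W
R_total = 0.1397 K/W
Q = ΔT / R_total = 165 / 0.1397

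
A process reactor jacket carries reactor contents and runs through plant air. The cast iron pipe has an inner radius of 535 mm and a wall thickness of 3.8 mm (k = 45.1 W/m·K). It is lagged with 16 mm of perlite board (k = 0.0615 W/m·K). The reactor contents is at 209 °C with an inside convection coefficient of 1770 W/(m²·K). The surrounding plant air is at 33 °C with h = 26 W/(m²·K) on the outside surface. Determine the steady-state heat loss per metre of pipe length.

Cylindrical conduction, so R = ln(r₂/r₁)/(2πkL) per layer, in series:
R_inner film = 1/(h_i·2πr₁L) = 1/(1770×2π×0.535×1) = 1.681×10^-4 K/W
R_cast iron pipe wall = ln(538.8/535)/(2π×45.1×1) = 2.498×10^-5 K/W
R_perlite board = ln(554.8/538.8)/(2π×0.0615×1) = 0.07573 K/W
R_outer film = 1/(h_o·2πr_oL) = 1/(26×2π×0.5548×1) = 0.01103 K/W
R_total = 0.08696 K/W
Q = ΔT/R_total = 176/0.08696

q′ ≈ 2020 W/m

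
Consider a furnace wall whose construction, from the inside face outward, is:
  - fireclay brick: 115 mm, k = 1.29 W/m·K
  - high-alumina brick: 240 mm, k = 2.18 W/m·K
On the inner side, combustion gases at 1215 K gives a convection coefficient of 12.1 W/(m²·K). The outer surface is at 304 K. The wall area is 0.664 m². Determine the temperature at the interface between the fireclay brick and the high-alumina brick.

Series thermal resistances:
R_inner film = 1/(h_i·A) = 1/(12.1×0.664) = 0.1245 K/W
R_fireclay brick = L/(kA) = 0.115/(1.29×0.664) = 0.1343 K/W
R_high-alumina brick = L/(kA) = 0.24/(2.18×0.664) = 0.1658 K/W
R_total = 0.4245 K/W;  Q = ΔT/R_total = 911/0.4245 = 2146 W
T_interface = T_inner − Q·ΣR(inner→interface) = 1215 − 2150×0.2587

T ≈ 660 K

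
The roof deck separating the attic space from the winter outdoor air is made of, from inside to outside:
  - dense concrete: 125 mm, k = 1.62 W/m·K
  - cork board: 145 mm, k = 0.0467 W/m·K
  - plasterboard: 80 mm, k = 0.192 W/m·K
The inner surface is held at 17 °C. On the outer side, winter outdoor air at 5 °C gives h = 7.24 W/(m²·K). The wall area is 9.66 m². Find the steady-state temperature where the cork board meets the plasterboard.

T ≈ 6.78 °C

Using the resistance-network approach (series):
R_dense concrete = L/(kA) = 0.125/(1.62×9.66) = 0.007988 K/W
R_cork board = L/(kA) = 0.145/(0.0467×9.66) = 0.3214 K/W
R_plasterboard = L/(kA) = 0.08/(0.192×9.66) = 0.04313 K/W
R_outer film = 1/(h_o·A) = 1/(7.24×9.66) = 0.0143 K/W
R_total = 0.3868 K/W;  Q = ΔT/R_total = 12/0.3868 = 31.02 W
T_interface = T_inner − Q·ΣR(inner→interface) = 17 − 31×0.3294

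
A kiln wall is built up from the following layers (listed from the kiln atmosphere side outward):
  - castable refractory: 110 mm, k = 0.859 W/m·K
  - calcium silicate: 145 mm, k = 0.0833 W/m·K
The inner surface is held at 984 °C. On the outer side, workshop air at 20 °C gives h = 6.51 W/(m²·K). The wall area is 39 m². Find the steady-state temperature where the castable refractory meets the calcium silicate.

Treating each layer as a thermal resistance in series:
R_castable refractory = L/(kA) = 0.11/(0.859×39) = 0.003283 K/W
R_calcium silicate = L/(kA) = 0.145/(0.0833×39) = 0.04463 K/W
R_outer film = 1/(h_o·A) = 1/(6.51×39) = 0.003939 K/W
R_total = 0.05186 K/W;  Q = ΔT/R_total = 964/0.05186 = 18590 W
T_interface = T_inner − Q·ΣR(inner→interface) = 984 − 18600×0.003283

T ≈ 923 °C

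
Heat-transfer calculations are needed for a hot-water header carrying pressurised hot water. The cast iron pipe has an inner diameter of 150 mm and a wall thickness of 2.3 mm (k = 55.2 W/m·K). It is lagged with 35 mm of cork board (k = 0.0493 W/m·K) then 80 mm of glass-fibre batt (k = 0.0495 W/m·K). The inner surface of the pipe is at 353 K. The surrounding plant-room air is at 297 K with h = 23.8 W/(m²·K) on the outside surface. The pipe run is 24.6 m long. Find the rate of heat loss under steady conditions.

Treating each annulus and film as a series resistance:
R_cast iron pipe wall = ln(77.3/75)/(2π×55.2×24.6) = 3.54×10^-6 K/W
R_cork board = ln(112.3/77.3)/(2π×0.0493×24.6) = 0.04901 K/W
R_glass-fibre batt = ln(192.3/112.3)/(2π×0.0495×24.6) = 0.0703 K/W
R_outer film = 1/(h_o·2πr_oL) = 1/(23.8×2π×0.1923×24.6) = 0.001414 K/W
R_total = 0.1207 K/W
Q = ΔT/R_total = 56/0.1207

Q ≈ 464 W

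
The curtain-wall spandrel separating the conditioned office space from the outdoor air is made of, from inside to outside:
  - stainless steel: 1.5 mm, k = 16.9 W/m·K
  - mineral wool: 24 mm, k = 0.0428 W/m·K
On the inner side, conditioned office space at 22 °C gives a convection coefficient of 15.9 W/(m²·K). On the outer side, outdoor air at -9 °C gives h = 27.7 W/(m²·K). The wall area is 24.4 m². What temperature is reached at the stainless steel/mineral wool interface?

T ≈ 19 °C

Model the wall as resistances in series:
R_inner film = 1/(h_i·A) = 1/(15.9×24.4) = 0.002578 K/W
R_stainless steel = L/(kA) = 0.0015/(16.9×24.4) = 3.638×10^-6 K/W
R_mineral wool = L/(kA) = 0.024/(0.0428×24.4) = 0.02298 K/W
R_outer film = 1/(h_o·A) = 1/(27.7×24.4) = 0.00148 K/W
R_total = 0.02704 K/W;  Q = ΔT/R_total = 31/0.02704 = 1146 W
T_interface = T_inner − Q·ΣR(inner→interface) = 22 − 1150×0.002581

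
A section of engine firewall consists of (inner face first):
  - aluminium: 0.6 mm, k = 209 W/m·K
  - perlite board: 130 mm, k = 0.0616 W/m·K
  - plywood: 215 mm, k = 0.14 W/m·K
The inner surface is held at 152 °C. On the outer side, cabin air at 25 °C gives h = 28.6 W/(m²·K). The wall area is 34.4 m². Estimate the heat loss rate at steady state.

Q ≈ 1190 W

Model the wall as resistances in series:
R_aluminium = L/(kA) = 0.0006/(209×34.4) = 8.345×10^-8 K/W
R_perlite board = L/(kA) = 0.13/(0.0616×34.4) = 0.06135 K/W
R_plywood = L/(kA) = 0.215/(0.14×34.4) = 0.04464 K/W
R_outer film = 1/(h_o·A) = 1/(28.6×34.4) = 0.001016 K/W
R_total = 0.107 K/W
Q = ΔT / R_total = 127 / 0.107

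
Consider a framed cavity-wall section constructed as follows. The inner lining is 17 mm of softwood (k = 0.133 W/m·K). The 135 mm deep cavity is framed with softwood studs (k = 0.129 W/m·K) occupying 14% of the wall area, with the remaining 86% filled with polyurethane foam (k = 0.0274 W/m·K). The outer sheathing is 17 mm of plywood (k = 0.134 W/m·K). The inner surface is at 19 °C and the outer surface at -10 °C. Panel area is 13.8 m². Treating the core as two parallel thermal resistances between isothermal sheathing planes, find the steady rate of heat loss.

Q ≈ 114 W

Sheathing layers in series; stud and cavity paths in parallel between them.
R_inner = 0.017/(0.133×13.8) = 0.009262 K/W
R_stud  = 0.135/(0.129×0.14×13.8) = 0.5417 K/W
R_cav   = 0.135/(0.0274×0.86×13.8) = 0.4152 K/W
1/R_core = 1/R_stud + 1/R_cav → R_core = 0.235 K/W
R_outer = 0.017/(0.134×13.8) = 0.009193 K/W
R_total = 0.2535 K/W
Q = ΔT/R_total = 29/0.2535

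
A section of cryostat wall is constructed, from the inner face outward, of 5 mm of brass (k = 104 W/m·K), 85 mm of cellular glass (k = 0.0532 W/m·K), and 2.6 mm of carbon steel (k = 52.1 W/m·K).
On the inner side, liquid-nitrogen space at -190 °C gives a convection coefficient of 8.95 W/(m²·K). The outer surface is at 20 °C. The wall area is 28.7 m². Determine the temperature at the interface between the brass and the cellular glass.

T ≈ -176 °C

Series thermal resistances:
R_inner film = 1/(h_i·A) = 1/(8.95×28.7) = 0.003893 K/W
R_brass = L/(kA) = 0.005/(104×28.7) = 1.675×10^-6 K/W
R_cellular glass = L/(kA) = 0.085/(0.0532×28.7) = 0.05567 K/W
R_carbon steel = L/(kA) = 0.0026/(52.1×28.7) = 1.739×10^-6 K/W
R_total = 0.05957 K/W;  Q = ΔT/R_total = 210/0.05957 = 3525 W
T_interface = T_inner + Q·ΣR(inner→interface) = -190 + 3530×0.003895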